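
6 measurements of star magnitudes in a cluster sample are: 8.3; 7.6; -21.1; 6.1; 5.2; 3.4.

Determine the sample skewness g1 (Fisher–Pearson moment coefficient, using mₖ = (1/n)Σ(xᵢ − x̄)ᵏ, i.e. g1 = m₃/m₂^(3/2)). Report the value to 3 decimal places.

-1.694

x̄ = (8.3 + 7.6 - 21.1 + 6.1 + 5.2 + 3.4) / 6 = 1.5833
deviations (xᵢ − x̄): 6.7167, 6.0167, -22.6833, 4.5167, 3.6167, 1.8167
Σ(xᵢ − x̄)² = 632.6283 ⇒ m₂ = 632.6283/6 = 105.43806
Σ(xᵢ − x̄)³ = -11005.0756 ⇒ m₃ = -11005.0756/6 = -1834.17926
m₂^(3/2) = 105.43806^(1.5) = 1082.66995
g1 = m₃ / m₂^(3/2) = -1834.17926 / 1082.66995 ≈ -1.694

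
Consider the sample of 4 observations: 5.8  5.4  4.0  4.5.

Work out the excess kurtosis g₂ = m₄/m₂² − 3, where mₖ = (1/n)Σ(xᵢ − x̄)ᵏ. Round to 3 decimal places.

x̄ = 4.9250
Σ(xᵢ − x̄)² = 2.0275 ⇒ m₂ = 0.50688
Σ(xᵢ − x̄)⁴ = 1.4018 ⇒ m₄ = 0.35045
m₂² = 0.25692
g₂ = m₄/m₂² − 3 = 1.36404 − 3 ≈ -1.636

-1.636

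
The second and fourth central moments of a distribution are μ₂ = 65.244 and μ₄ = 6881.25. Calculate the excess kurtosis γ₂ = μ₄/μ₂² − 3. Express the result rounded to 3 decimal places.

μ₂² = 65.244² = 4256.77954
μ₄/μ₂² = 6881.25 / 4256.77954 = 1.61654
γ₂ = 1.61654 − 3 ≈ -1.383

-1.383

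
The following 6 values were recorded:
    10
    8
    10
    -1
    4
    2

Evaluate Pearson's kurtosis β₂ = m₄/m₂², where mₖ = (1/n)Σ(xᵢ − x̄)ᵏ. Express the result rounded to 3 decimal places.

1.568

x̄ = 5.5000
Σ(xᵢ − x̄)² = 103.5000 ⇒ m₂ = 17.25000
Σ(xᵢ − x̄)⁴ = 2799.3750 ⇒ m₄ = 466.56250
m₂² = 297.56250
β₂ = m₄/m₂² = 466.56250 / 297.56250 ≈ 1.568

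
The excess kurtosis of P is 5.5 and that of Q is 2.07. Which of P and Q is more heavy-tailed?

P

Higher excess kurtosis ⇒ heavier tails relative to the normal distribution.
5.5 vs 2.07: the larger is 5.5, so P has heavier tails.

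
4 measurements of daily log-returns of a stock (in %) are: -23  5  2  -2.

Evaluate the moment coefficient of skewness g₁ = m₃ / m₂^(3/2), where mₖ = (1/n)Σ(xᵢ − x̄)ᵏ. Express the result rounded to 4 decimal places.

x̄ = (-23 + 5 + 2 - 2) / 4 = -4.5000
deviations (xᵢ − x̄): -18.5000, 9.5000, 6.5000, 2.5000
Σ(xᵢ − x̄)² = 481.0000 ⇒ m₂ = 481.0000/4 = 120.25000
Σ(xᵢ − x̄)³ = -5184.0000 ⇒ m₃ = -5184.0000/4 = -1296.00000
m₂^(3/2) = 120.25000^(1.5) = 1318.64420
g₁ = m₃ / m₂^(3/2) = -1296.00000 / 1318.64420 ≈ -0.9828

-0.9828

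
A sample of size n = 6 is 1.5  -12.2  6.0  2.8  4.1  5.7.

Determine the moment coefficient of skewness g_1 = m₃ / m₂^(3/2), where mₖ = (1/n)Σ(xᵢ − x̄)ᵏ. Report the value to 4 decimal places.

-1.5467

x̄ = (1.5 - 12.2 + 6.0 + 2.8 + 4.1 + 5.7) / 6 = 1.3167
deviations (xᵢ − x̄): 0.1833, -13.5167, 4.6833, 1.4833, 2.7833, 4.3833
Σ(xᵢ − x̄)² = 233.8283 ⇒ m₂ = 233.8283/6 = 38.97139
Σ(xᵢ − x̄)³ = -2257.7244 ⇒ m₃ = -2257.7244/6 = -376.28741
m₂^(3/2) = 38.97139^(1.5) = 243.28696
g_1 = m₃ / m₂^(3/2) = -376.28741 / 243.28696 ≈ -1.5467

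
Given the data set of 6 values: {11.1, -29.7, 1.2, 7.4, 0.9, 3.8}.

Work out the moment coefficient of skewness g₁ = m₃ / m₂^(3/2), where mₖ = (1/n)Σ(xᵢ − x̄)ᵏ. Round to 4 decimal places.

x̄ = (11.1 - 29.7 + 1.2 + 7.4 + 0.9 + 3.8) / 6 = -0.8833
deviations (xᵢ − x̄): 11.9833, -28.8167, 2.0833, 8.2833, 1.7833, 4.6833
Σ(xᵢ − x̄)² = 1072.0683 ⇒ m₂ = 1072.0683/6 = 178.67806
Σ(xᵢ − x̄)³ = -21522.7724 ⇒ m₃ = -21522.7724/6 = -3587.12874
m₂^(3/2) = 178.67806^(1.5) = 2388.39870
g₁ = m₃ / m₂^(3/2) = -3587.12874 / 2388.39870 ≈ -1.5019

-1.5019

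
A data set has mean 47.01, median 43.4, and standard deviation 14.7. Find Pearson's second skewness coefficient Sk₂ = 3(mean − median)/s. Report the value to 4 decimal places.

Sk₂ = 3(47.01 − 43.4) / 14.7 = 3 × 3.6100 / 14.7
    = 10.8300 / 14.7 ≈ 0.7367

0.7367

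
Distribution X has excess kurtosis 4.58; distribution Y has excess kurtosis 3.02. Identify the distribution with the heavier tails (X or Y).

Higher excess kurtosis ⇒ heavier tails relative to the normal distribution.
4.58 vs 3.02: the larger is 4.58, so X has heavier tails.

X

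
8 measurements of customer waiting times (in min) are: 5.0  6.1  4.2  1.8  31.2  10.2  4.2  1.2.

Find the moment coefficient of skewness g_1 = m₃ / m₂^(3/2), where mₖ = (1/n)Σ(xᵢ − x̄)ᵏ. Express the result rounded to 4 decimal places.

x̄ = (5.0 + 6.1 + 4.2 + 1.8 + 31.2 + 10.2 + 4.2 + 1.2) / 8 = 7.9875
deviations (xᵢ − x̄): -2.9875, -1.8875, -3.7875, -6.1875, 23.2125, 2.2125, -3.7875, -6.7875
Σ(xᵢ − x̄)² = 669.2488 ⇒ m₂ = 669.2488/8 = 83.65609
Σ(xᵢ − x̄)³ = 11826.5498 ⇒ m₃ = 11826.5498/8 = 1478.31873
m₂^(3/2) = 83.65609^(1.5) = 765.14963
g_1 = m₃ / m₂^(3/2) = 1478.31873 / 765.14963 ≈ 1.9321

1.9321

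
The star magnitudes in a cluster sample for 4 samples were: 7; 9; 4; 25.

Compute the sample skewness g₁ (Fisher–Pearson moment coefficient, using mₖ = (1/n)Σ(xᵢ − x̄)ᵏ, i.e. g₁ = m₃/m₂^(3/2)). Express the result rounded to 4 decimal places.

0.9891

x̄ = (7 + 9 + 4 + 25) / 4 = 11.2500
deviations (xᵢ − x̄): -4.2500, -2.2500, -7.2500, 13.7500
Σ(xᵢ − x̄)² = 264.7500 ⇒ m₂ = 264.7500/4 = 66.18750
Σ(xᵢ − x̄)³ = 2130.3750 ⇒ m₃ = 2130.3750/4 = 532.59375
m₂^(3/2) = 66.18750^(1.5) = 538.47304
g₁ = m₃ / m₂^(3/2) = 532.59375 / 538.47304 ≈ 0.9891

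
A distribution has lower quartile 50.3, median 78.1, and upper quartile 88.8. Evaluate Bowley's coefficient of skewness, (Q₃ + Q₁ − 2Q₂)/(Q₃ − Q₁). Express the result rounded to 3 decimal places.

-0.444

numerator: Q₃ + Q₁ − 2Q₂ = 88.8 + 50.3 − 2×78.1 = -17.1000
denominator: Q₃ − Q₁ = 88.8 − 50.3 = 38.5000
Bowley skewness = -17.1000 / 38.5000 ≈ -0.444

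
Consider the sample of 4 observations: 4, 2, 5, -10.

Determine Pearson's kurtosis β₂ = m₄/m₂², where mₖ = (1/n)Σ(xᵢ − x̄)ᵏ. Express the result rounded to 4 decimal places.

2.2440

x̄ = 0.2500
Σ(xᵢ − x̄)² = 144.7500 ⇒ m₂ = 36.18750
Σ(xᵢ − x̄)⁴ = 11754.3281 ⇒ m₄ = 2938.58203
m₂² = 1309.53516
β₂ = m₄/m₂² = 2938.58203 / 1309.53516 ≈ 2.2440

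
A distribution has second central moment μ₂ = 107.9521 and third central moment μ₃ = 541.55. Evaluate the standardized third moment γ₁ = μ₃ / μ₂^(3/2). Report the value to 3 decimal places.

σ = √μ₂ = √107.9521 = 10.39000
σ³ = μ₂^(3/2) = 1121.62232
γ₁ = μ₃/σ³ = 541.55 / 1121.62232 ≈ 0.483

0.483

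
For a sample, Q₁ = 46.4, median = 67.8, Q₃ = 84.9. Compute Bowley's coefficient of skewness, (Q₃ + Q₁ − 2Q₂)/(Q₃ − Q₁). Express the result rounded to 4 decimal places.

numerator: Q₃ + Q₁ − 2Q₂ = 84.9 + 46.4 − 2×67.8 = -4.3000
denominator: Q₃ − Q₁ = 84.9 − 46.4 = 38.5000
Bowley skewness = -4.3000 / 38.5000 ≈ -0.1117

-0.1117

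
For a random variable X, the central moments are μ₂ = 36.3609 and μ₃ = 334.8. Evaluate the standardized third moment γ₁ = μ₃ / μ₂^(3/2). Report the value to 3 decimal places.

σ = √μ₂ = √36.3609 = 6.03000
σ³ = μ₂^(3/2) = 219.25623
γ₁ = μ₃/σ³ = 334.8 / 219.25623 ≈ 1.527

1.527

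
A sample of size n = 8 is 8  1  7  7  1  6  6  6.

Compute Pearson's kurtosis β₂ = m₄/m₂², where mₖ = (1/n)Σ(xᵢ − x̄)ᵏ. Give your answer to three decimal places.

2.200

x̄ = 5.2500
Σ(xᵢ − x̄)² = 51.5000 ⇒ m₂ = 6.43750
Σ(xᵢ − x̄)⁴ = 729.4063 ⇒ m₄ = 91.17578
m₂² = 41.44141
β₂ = m₄/m₂² = 91.17578 / 41.44141 ≈ 2.200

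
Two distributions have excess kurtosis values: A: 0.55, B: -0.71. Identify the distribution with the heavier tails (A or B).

Higher excess kurtosis ⇒ heavier tails relative to the normal distribution.
0.55 vs -0.71: the larger is 0.55, so A has heavier tails. (A is leptokurtic — heavier-than-normal tails; the other is platykurtic.)

A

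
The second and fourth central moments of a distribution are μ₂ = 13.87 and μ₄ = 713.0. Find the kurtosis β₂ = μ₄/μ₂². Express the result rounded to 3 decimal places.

3.706

μ₂² = 13.87² = 192.37690
μ₄/μ₂² = 713.0 / 192.37690 = 3.70627
β₂ ≈ 3.706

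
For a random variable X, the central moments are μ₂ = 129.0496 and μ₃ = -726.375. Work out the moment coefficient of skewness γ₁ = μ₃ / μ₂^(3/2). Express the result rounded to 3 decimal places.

σ = √μ₂ = √129.0496 = 11.36000
σ³ = μ₂^(3/2) = 1466.00346
γ₁ = μ₃/σ³ = -726.375 / 1466.00346 ≈ -0.495

-0.495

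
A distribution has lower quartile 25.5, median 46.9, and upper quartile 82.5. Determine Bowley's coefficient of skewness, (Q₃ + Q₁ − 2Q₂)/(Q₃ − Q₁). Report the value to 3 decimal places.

0.249

numerator: Q₃ + Q₁ − 2Q₂ = 82.5 + 25.5 − 2×46.9 = 14.2000
denominator: Q₃ − Q₁ = 82.5 − 25.5 = 57.0000
Bowley skewness = 14.2000 / 57.0000 ≈ 0.249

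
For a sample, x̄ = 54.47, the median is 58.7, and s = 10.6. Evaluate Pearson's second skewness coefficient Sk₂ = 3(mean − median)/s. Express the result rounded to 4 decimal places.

-1.1972

Sk₂ = 3(54.47 − 58.7) / 10.6 = 3 × -4.2300 / 10.6
    = -12.6900 / 10.6 ≈ -1.1972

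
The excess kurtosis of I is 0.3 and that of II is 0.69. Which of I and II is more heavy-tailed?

II

Higher excess kurtosis ⇒ heavier tails relative to the normal distribution.
0.3 vs 0.69: the larger is 0.69, so II has heavier tails.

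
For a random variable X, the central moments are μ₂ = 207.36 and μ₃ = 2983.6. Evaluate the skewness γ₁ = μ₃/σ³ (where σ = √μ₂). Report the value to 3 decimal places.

σ = √μ₂ = √207.36 = 14.40000
σ³ = μ₂^(3/2) = 2985.98400
γ₁ = μ₃/σ³ = 2983.6 / 2985.98400 ≈ 0.999

0.999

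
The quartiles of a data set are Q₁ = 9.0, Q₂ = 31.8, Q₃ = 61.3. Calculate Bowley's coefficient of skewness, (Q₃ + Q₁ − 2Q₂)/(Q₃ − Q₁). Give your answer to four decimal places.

0.1281

numerator: Q₃ + Q₁ − 2Q₂ = 61.3 + 9.0 − 2×31.8 = 6.7000
denominator: Q₃ − Q₁ = 61.3 − 9.0 = 52.3000
Bowley skewness = 6.7000 / 52.3000 ≈ 0.1281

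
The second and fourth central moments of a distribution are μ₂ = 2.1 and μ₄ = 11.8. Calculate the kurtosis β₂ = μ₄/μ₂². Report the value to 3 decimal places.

μ₂² = 2.1² = 4.41000
μ₄/μ₂² = 11.8 / 4.41000 = 2.67574
β₂ ≈ 2.676

2.676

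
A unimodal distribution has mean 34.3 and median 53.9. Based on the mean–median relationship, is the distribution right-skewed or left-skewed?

left-skewed

mean − median = 34.3 − 53.9 = -19.6
mean < median ⇒ the longer tail is on the left ⇒ left-skewed (negatively skewed).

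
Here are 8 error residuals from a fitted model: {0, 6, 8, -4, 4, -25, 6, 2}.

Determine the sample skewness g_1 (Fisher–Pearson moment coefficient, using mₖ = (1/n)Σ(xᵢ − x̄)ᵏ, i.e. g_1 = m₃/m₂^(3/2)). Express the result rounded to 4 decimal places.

-1.7356

x̄ = (0 + 6 + 8 - 4 + 4 - 25 + 6 + 2) / 8 = -0.3750
deviations (xᵢ − x̄): 0.3750, 6.3750, 8.3750, -3.6250, 4.3750, -24.6250, 6.3750, 2.3750
Σ(xᵢ − x̄)² = 795.8750 ⇒ m₂ = 795.8750/8 = 99.48438
Σ(xᵢ − x̄)³ = -13777.2188 ⇒ m₃ = -13777.2188/8 = -1722.15234
m₂^(3/2) = 99.48438^(1.5) = 992.27560
g_1 = m₃ / m₂^(3/2) = -1722.15234 / 992.27560 ≈ -1.7356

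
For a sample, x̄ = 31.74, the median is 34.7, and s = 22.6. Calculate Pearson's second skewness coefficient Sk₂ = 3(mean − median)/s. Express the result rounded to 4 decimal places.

-0.3929

Sk₂ = 3(31.74 − 34.7) / 22.6 = 3 × -2.9600 / 22.6
    = -8.8800 / 22.6 ≈ -0.3929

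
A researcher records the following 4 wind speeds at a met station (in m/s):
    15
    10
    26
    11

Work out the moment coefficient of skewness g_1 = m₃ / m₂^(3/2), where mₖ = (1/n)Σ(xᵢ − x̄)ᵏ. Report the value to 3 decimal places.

0.881

x̄ = (15 + 10 + 26 + 11) / 4 = 15.5000
deviations (xᵢ − x̄): -0.5000, -5.5000, 10.5000, -4.5000
Σ(xᵢ − x̄)² = 161.0000 ⇒ m₂ = 161.0000/4 = 40.25000
Σ(xᵢ − x̄)³ = 900.0000 ⇒ m₃ = 900.0000/4 = 225.00000
m₂^(3/2) = 40.25000^(1.5) = 255.35762
g_1 = m₃ / m₂^(3/2) = 225.00000 / 255.35762 ≈ 0.881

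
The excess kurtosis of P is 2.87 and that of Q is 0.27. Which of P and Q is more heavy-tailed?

Higher excess kurtosis ⇒ heavier tails relative to the normal distribution.
2.87 vs 0.27: the larger is 2.87, so P has heavier tails.

P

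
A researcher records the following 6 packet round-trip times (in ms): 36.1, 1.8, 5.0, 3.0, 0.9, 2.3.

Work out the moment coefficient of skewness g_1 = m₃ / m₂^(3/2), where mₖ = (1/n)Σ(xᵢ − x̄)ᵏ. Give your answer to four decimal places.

1.7491

x̄ = (36.1 + 1.8 + 5.0 + 3.0 + 0.9 + 2.3) / 6 = 8.1833
deviations (xᵢ − x̄): 27.9167, -6.3833, -3.1833, -5.1833, -7.2833, -5.8833
Σ(xᵢ − x̄)² = 944.7483 ⇒ m₂ = 944.7483/6 = 157.45806
Σ(xᵢ − x̄)³ = 20734.9604 ⇒ m₃ = 20734.9604/6 = 3455.82674
m₂^(3/2) = 157.45806^(1.5) = 1975.81977
g_1 = m₃ / m₂^(3/2) = 3455.82674 / 1975.81977 ≈ 1.7491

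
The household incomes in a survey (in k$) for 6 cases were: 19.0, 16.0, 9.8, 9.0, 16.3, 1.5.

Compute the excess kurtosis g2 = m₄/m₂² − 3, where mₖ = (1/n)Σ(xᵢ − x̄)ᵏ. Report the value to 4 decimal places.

x̄ = 11.9333
Σ(xᵢ − x̄)² = 207.5533 ⇒ m₂ = 34.59222
Σ(xᵢ − x̄)⁴ = 15074.8990 ⇒ m₄ = 2512.48317
m₂² = 1196.62184
g2 = m₄/m₂² − 3 = 2.09965 − 3 ≈ -0.9004

-0.9004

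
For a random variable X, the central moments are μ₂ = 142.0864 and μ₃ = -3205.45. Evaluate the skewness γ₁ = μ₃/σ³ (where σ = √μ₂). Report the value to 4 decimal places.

-1.8926

σ = √μ₂ = √142.0864 = 11.92000
σ³ = μ₂^(3/2) = 1693.66989
γ₁ = μ₃/σ³ = -3205.45 / 1693.66989 ≈ -1.8926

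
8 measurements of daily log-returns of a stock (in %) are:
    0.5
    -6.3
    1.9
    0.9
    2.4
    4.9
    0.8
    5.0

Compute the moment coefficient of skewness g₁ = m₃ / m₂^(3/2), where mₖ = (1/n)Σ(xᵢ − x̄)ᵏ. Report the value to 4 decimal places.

-1.1534

x̄ = (0.5 - 6.3 + 1.9 + 0.9 + 2.4 + 4.9 + 0.8 + 5.0) / 8 = 1.2625
deviations (xᵢ − x̄): -0.7625, -7.5625, 0.6375, -0.3625, 1.1375, 3.6375, -0.4625, 3.7375
Σ(xᵢ − x̄)² = 87.0188 ⇒ m₂ = 87.0188/8 = 10.87734
Σ(xᵢ − x̄)³ = -331.0310 ⇒ m₃ = -331.0310/8 = -41.37887
m₂^(3/2) = 10.87734^(1.5) = 35.87437
g₁ = m₃ / m₂^(3/2) = -41.37887 / 35.87437 ≈ -1.1534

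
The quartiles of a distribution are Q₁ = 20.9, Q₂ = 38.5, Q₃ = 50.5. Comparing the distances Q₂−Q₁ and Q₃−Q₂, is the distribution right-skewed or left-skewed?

left-skewed

Q₂ − Q₁ = 17.6;  Q₃ − Q₂ = 12.0
Q₂ − Q₁ > Q₃ − Q₂ ⇒ the lower half is more spread out ⇒ left-skewed.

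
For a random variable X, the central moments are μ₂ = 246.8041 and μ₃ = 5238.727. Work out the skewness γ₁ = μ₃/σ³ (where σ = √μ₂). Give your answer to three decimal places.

1.351

σ = √μ₂ = √246.8041 = 15.71000
σ³ = μ₂^(3/2) = 3877.29241
γ₁ = μ₃/σ³ = 5238.727 / 3877.29241 ≈ 1.351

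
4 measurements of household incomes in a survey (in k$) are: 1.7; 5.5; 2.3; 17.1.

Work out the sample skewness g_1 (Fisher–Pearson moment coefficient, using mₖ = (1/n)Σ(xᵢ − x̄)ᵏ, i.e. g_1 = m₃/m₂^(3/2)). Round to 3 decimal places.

0.980

x̄ = (1.7 + 5.5 + 2.3 + 17.1) / 4 = 6.6500
deviations (xᵢ − x̄): -4.9500, -1.1500, -4.3500, 10.4500
Σ(xᵢ − x̄)² = 153.9500 ⇒ m₂ = 153.9500/4 = 38.48750
Σ(xᵢ − x̄)³ = 936.0450 ⇒ m₃ = 936.0450/4 = 234.01125
m₂^(3/2) = 38.48750^(1.5) = 238.76989
g_1 = m₃ / m₂^(3/2) = 234.01125 / 238.76989 ≈ 0.980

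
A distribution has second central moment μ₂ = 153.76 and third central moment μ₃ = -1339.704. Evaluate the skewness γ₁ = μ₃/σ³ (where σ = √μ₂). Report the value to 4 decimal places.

-0.7027

σ = √μ₂ = √153.76 = 12.40000
σ³ = μ₂^(3/2) = 1906.62400
γ₁ = μ₃/σ³ = -1339.704 / 1906.62400 ≈ -0.7027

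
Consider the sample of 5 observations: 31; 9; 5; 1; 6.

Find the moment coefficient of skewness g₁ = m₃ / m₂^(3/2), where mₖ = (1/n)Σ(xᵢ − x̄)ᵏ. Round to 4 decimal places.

x̄ = (31 + 9 + 5 + 1 + 6) / 5 = 10.4000
deviations (xᵢ − x̄): 20.6000, -1.4000, -5.4000, -9.4000, -4.4000
Σ(xᵢ − x̄)² = 563.2000 ⇒ m₂ = 563.2000/5 = 112.64000
Σ(xᵢ − x̄)³ = 7665.8400 ⇒ m₃ = 7665.8400/5 = 1533.16800
m₂^(3/2) = 112.64000^(1.5) = 1195.47077
g₁ = m₃ / m₂^(3/2) = 1533.16800 / 1195.47077 ≈ 1.2825

1.2825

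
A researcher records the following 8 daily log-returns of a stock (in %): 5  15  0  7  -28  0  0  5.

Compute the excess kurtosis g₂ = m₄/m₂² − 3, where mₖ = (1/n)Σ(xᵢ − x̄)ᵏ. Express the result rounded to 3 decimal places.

x̄ = 0.5000
Σ(xᵢ − x̄)² = 1106.0000 ⇒ m₂ = 138.25000
Σ(xᵢ − x̄)⁴ = 706560.5000 ⇒ m₄ = 88320.06250
m₂² = 19113.06250
g₂ = m₄/m₂² − 3 = 4.62093 − 3 ≈ 1.621

1.621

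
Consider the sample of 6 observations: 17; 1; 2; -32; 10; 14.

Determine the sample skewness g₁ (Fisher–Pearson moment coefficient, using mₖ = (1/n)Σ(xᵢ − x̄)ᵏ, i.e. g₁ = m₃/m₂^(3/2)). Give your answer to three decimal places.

-1.302

x̄ = (17 + 1 + 2 - 32 + 10 + 14) / 6 = 2.0000
deviations (xᵢ − x̄): 15.0000, -1.0000, 0.0000, -34.0000, 8.0000, 12.0000
Σ(xᵢ − x̄)² = 1590.0000 ⇒ m₂ = 1590.0000/6 = 265.00000
Σ(xᵢ − x̄)³ = -33690.0000 ⇒ m₃ = -33690.0000/6 = -5615.00000
m₂^(3/2) = 265.00000^(1.5) = 4313.88746
g₁ = m₃ / m₂^(3/2) = -5615.00000 / 4313.88746 ≈ -1.302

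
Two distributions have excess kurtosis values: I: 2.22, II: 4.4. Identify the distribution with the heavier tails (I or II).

II

Higher excess kurtosis ⇒ heavier tails relative to the normal distribution.
2.22 vs 4.4: the larger is 4.4, so II has heavier tails.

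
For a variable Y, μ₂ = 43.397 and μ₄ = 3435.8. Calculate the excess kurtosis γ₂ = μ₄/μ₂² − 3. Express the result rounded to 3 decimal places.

μ₂² = 43.397² = 1883.29961
μ₄/μ₂² = 3435.8 / 1883.29961 = 1.82435
γ₂ = 1.82435 − 3 ≈ -1.176

-1.176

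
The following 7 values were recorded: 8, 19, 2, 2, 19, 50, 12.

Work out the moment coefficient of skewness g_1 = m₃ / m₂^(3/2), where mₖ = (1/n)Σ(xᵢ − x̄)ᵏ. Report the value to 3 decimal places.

x̄ = (8 + 19 + 2 + 2 + 19 + 50 + 12) / 7 = 16.0000
deviations (xᵢ − x̄): -8.0000, 3.0000, -14.0000, -14.0000, 3.0000, 34.0000, -4.0000
Σ(xᵢ − x̄)² = 1646.0000 ⇒ m₂ = 1646.0000/7 = 235.14286
Σ(xᵢ − x̄)³ = 33294.0000 ⇒ m₃ = 33294.0000/7 = 4756.28571
m₂^(3/2) = 235.14286^(1.5) = 3605.76722
g_1 = m₃ / m₂^(3/2) = 4756.28571 / 3605.76722 ≈ 1.319

1.319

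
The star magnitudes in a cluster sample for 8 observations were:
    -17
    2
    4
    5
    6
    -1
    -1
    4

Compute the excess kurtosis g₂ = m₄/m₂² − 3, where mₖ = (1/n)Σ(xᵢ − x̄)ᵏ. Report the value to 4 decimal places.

x̄ = 0.2500
Σ(xᵢ − x̄)² = 387.5000 ⇒ m₂ = 48.43750
Σ(xᵢ − x̄)⁴ = 90555.4063 ⇒ m₄ = 11319.42578
m₂² = 2346.19141
g₂ = m₄/m₂² − 3 = 4.82460 − 3 ≈ 1.8246

1.8246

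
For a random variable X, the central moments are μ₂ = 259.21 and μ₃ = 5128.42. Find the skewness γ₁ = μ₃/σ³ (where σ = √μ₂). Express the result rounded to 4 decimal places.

σ = √μ₂ = √259.21 = 16.10000
σ³ = μ₂^(3/2) = 4173.28100
γ₁ = μ₃/σ³ = 5128.42 / 4173.28100 ≈ 1.2289

1.2289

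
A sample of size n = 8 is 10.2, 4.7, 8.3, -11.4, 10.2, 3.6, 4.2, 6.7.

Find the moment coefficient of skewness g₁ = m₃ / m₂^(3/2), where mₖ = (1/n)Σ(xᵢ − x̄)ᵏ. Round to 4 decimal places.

x̄ = (10.2 + 4.7 + 8.3 - 11.4 + 10.2 + 3.6 + 4.2 + 6.7) / 8 = 4.5625
deviations (xᵢ − x̄): 5.6375, 0.1375, 3.7375, -15.9625, 5.6375, -0.9625, -0.3625, 2.1375
Σ(xᵢ − x̄)² = 337.9788 ⇒ m₂ = 337.9788/8 = 42.24734
Σ(xᵢ − x̄)³ = -3647.8940 ⇒ m₃ = -3647.8940/8 = -455.98675
m₂^(3/2) = 42.24734^(1.5) = 274.59910
g₁ = m₃ / m₂^(3/2) = -455.98675 / 274.59910 ≈ -1.6606

-1.6606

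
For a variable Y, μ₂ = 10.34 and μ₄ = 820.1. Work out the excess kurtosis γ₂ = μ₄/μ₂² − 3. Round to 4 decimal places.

4.6705

μ₂² = 10.34² = 106.91560
μ₄/μ₂² = 820.1 / 106.91560 = 7.67054
γ₂ = 7.67054 − 3 ≈ 4.6705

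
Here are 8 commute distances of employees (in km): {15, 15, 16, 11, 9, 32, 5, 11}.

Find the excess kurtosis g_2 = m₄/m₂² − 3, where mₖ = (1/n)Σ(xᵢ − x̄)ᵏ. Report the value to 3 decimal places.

1.185

x̄ = 14.2500
Σ(xᵢ − x̄)² = 453.5000 ⇒ m₂ = 56.68750
Σ(xᵢ − x̄)⁴ = 107578.1563 ⇒ m₄ = 13447.26953
m₂² = 3213.47266
g_2 = m₄/m₂² − 3 = 4.18465 − 3 ≈ 1.185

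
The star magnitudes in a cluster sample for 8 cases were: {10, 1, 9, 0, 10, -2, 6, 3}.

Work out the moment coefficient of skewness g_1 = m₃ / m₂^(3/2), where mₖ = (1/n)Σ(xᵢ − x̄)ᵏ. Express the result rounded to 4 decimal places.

x̄ = (10 + 1 + 9 + 0 + 10 - 2 + 6 + 3) / 8 = 4.6250
deviations (xᵢ − x̄): 5.3750, -3.6250, 4.3750, -4.6250, 5.3750, -6.6250, 1.3750, -1.6250
Σ(xᵢ − x̄)² = 159.8750 ⇒ m₂ = 159.8750/8 = 19.98438
Σ(xᵢ − x̄)³ = -44.7188 ⇒ m₃ = -44.7188/8 = -5.58984
m₂^(3/2) = 19.98438^(1.5) = 89.33792
g_1 = m₃ / m₂^(3/2) = -5.58984 / 89.33792 ≈ -0.0626

-0.0626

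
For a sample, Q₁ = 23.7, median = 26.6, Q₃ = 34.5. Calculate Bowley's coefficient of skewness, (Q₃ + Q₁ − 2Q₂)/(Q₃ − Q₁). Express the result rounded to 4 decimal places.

numerator: Q₃ + Q₁ − 2Q₂ = 34.5 + 23.7 − 2×26.6 = 5.0000
denominator: Q₃ − Q₁ = 34.5 − 23.7 = 10.8000
Bowley skewness = 5.0000 / 10.8000 ≈ 0.4630

0.4630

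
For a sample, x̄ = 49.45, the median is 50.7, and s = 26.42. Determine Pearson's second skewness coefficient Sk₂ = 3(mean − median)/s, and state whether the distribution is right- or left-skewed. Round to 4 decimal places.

-0.1419, left-skewed

Sk₂ = 3(49.45 − 50.7) / 26.42 = 3 × -1.2500 / 26.42
    = -3.7500 / 26.42 ≈ -0.1419
Sk₂ < 0 ⇒ mean < median ⇒ left-skewed (negative skew).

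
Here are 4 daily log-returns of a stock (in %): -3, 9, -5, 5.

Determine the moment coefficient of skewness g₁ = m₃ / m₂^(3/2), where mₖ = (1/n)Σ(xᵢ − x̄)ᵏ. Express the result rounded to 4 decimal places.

0.1321

x̄ = (-3 + 9 - 5 + 5) / 4 = 1.5000
deviations (xᵢ − x̄): -4.5000, 7.5000, -6.5000, 3.5000
Σ(xᵢ − x̄)² = 131.0000 ⇒ m₂ = 131.0000/4 = 32.75000
Σ(xᵢ − x̄)³ = 99.0000 ⇒ m₃ = 99.0000/4 = 24.75000
m₂^(3/2) = 32.75000^(1.5) = 187.42044
g₁ = m₃ / m₂^(3/2) = 24.75000 / 187.42044 ≈ 0.1321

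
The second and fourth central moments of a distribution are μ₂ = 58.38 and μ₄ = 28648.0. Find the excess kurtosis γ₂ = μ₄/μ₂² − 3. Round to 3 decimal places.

5.406

μ₂² = 58.38² = 3408.22440
μ₄/μ₂² = 28648.0 / 3408.22440 = 8.40555
γ₂ = 8.40555 − 3 ≈ 5.406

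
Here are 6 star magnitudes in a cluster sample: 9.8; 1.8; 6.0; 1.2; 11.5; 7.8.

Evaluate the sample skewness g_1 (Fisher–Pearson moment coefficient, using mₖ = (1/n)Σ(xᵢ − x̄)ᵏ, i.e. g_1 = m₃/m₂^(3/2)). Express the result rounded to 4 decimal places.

-0.1491

x̄ = (9.8 + 1.8 + 6.0 + 1.2 + 11.5 + 7.8) / 6 = 6.3500
deviations (xᵢ − x̄): 3.4500, -4.5500, -0.3500, -5.1500, 5.1500, 1.4500
Σ(xᵢ − x̄)² = 87.8750 ⇒ m₂ = 87.8750/6 = 14.64583
Σ(xᵢ − x̄)³ = -50.1270 ⇒ m₃ = -50.1270/6 = -8.35450
m₂^(3/2) = 14.64583^(1.5) = 56.04942
g_1 = m₃ / m₂^(3/2) = -8.35450 / 56.04942 ≈ -0.1491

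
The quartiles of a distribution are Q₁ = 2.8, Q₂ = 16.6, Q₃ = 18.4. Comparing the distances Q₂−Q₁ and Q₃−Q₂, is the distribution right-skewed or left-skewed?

left-skewed

Q₂ − Q₁ = 13.8;  Q₃ − Q₂ = 1.8
Q₂ − Q₁ > Q₃ − Q₂ ⇒ the lower half is more spread out ⇒ left-skewed.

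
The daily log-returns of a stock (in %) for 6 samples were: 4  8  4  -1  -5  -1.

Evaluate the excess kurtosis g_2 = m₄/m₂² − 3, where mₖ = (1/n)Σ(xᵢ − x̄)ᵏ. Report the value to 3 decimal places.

-1.135

x̄ = 1.5000
Σ(xᵢ − x̄)² = 109.5000 ⇒ m₂ = 18.25000
Σ(xᵢ − x̄)⁴ = 3726.3750 ⇒ m₄ = 621.06250
m₂² = 333.06250
g_2 = m₄/m₂² − 3 = 1.86470 − 3 ≈ -1.135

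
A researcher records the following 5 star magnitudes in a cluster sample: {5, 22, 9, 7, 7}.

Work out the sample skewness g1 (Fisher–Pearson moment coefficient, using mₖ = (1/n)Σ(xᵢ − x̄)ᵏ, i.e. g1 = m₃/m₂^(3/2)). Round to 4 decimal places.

x̄ = (5 + 22 + 9 + 7 + 7) / 5 = 10.0000
deviations (xᵢ − x̄): -5.0000, 12.0000, -1.0000, -3.0000, -3.0000
Σ(xᵢ − x̄)² = 188.0000 ⇒ m₂ = 188.0000/5 = 37.60000
Σ(xᵢ − x̄)³ = 1548.0000 ⇒ m₃ = 1548.0000/5 = 309.60000
m₂^(3/2) = 37.60000^(1.5) = 230.55883
g1 = m₃ / m₂^(3/2) = 309.60000 / 230.55883 ≈ 1.3428

1.3428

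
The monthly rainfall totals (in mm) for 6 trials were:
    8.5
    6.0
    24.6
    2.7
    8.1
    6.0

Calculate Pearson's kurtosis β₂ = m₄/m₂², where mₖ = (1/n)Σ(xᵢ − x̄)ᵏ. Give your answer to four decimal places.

3.7437

x̄ = 9.3167
Σ(xᵢ − x̄)² = 301.5083 ⇒ m₂ = 50.25139
Σ(xᵢ − x̄)⁴ = 56721.1071 ⇒ m₄ = 9453.51786
m₂² = 2525.20209
β₂ = m₄/m₂² = 9453.51786 / 2525.20209 ≈ 3.7437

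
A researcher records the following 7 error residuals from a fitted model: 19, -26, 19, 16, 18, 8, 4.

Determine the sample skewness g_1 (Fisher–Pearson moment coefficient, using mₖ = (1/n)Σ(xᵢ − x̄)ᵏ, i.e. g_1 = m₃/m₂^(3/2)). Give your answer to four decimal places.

x̄ = (19 - 26 + 19 + 16 + 18 + 8 + 4) / 7 = 8.2857
deviations (xᵢ − x̄): 10.7143, -34.2857, 10.7143, 7.7143, 9.7143, -0.2857, -4.2857
Σ(xᵢ − x̄)² = 1577.4286 ⇒ m₂ = 1577.4286/7 = 225.34694
Σ(xᵢ − x̄)³ = -36546.2449 ⇒ m₃ = -36546.2449/7 = -5220.89213
m₂^(3/2) = 225.34694^(1.5) = 3382.80913
g_1 = m₃ / m₂^(3/2) = -5220.89213 / 3382.80913 ≈ -1.5434

-1.5434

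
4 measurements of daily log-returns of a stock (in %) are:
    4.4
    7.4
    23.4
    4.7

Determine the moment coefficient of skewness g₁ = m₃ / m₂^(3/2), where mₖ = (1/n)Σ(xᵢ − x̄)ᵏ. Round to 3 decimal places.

1.081

x̄ = (4.4 + 7.4 + 23.4 + 4.7) / 4 = 9.9750
deviations (xᵢ − x̄): -5.5750, -2.5750, 13.4250, -5.2750
Σ(xᵢ − x̄)² = 245.7675 ⇒ m₂ = 245.7675/4 = 61.44187
Σ(xᵢ − x̄)³ = 2082.4676 ⇒ m₃ = 2082.4676/4 = 520.61691
m₂^(3/2) = 61.44187^(1.5) = 481.61132
g₁ = m₃ / m₂^(3/2) = 520.61691 / 481.61132 ≈ 1.081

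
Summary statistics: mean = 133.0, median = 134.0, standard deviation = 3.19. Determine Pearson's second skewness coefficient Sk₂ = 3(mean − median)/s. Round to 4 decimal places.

-0.9404

Sk₂ = 3(133.0 − 134.0) / 3.19 = 3 × -1.0000 / 3.19
    = -3.0000 / 3.19 ≈ -0.9404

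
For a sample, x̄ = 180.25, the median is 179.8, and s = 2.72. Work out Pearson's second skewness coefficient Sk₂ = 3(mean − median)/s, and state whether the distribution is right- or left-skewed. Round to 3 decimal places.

Sk₂ = 3(180.25 − 179.8) / 2.72 = 3 × 0.4500 / 2.72
    = 1.3500 / 2.72 ≈ 0.496
Sk₂ > 0 ⇒ mean > median ⇒ right-skewed (positive skew).

0.496, right-skewed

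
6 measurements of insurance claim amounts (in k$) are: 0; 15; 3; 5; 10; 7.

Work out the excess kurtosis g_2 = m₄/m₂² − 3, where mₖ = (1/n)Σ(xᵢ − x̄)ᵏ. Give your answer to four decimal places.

x̄ = 6.6667
Σ(xᵢ − x̄)² = 141.3333 ⇒ m₂ = 23.55556
Σ(xᵢ − x̄)⁴ = 7109.7778 ⇒ m₄ = 1184.96296
m₂² = 554.86420
g_2 = m₄/m₂² − 3 = 2.13559 − 3 ≈ -0.8644

-0.8644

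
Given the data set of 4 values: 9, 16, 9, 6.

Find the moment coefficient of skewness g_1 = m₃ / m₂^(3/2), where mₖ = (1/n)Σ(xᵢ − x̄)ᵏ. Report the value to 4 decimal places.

x̄ = (9 + 16 + 9 + 6) / 4 = 10.0000
deviations (xᵢ − x̄): -1.0000, 6.0000, -1.0000, -4.0000
Σ(xᵢ − x̄)² = 54.0000 ⇒ m₂ = 54.0000/4 = 13.50000
Σ(xᵢ − x̄)³ = 150.0000 ⇒ m₃ = 150.0000/4 = 37.50000
m₂^(3/2) = 13.50000^(1.5) = 49.60217
g_1 = m₃ / m₂^(3/2) = 37.50000 / 49.60217 ≈ 0.7560

0.7560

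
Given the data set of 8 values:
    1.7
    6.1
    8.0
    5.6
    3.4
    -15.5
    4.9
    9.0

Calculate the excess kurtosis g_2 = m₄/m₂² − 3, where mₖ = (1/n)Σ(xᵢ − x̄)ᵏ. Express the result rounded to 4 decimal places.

x̄ = 2.9000
Σ(xᵢ − x̄)² = 425.0000 ⇒ m₂ = 53.12500
Σ(xᵢ − x̄)⁴ = 116860.1156 ⇒ m₄ = 14607.51445
m₂² = 2822.26562
g_2 = m₄/m₂² − 3 = 5.17581 − 3 ≈ 2.1758

2.1758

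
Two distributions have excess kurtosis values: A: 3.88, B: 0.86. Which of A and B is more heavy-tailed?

A

Higher excess kurtosis ⇒ heavier tails relative to the normal distribution.
3.88 vs 0.86: the larger is 3.88, so A has heavier tails.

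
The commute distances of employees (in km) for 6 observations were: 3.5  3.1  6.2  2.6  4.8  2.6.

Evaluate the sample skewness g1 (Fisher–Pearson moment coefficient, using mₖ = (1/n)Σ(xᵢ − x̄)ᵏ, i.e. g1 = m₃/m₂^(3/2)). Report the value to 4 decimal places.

x̄ = (3.5 + 3.1 + 6.2 + 2.6 + 4.8 + 2.6) / 6 = 3.8000
deviations (xᵢ − x̄): -0.3000, -0.7000, 2.4000, -1.2000, 1.0000, -1.2000
Σ(xᵢ − x̄)² = 10.2200 ⇒ m₂ = 10.2200/6 = 1.70333
Σ(xᵢ − x̄)³ = 10.9980 ⇒ m₃ = 10.9980/6 = 1.83300
m₂^(3/2) = 1.70333^(1.5) = 2.22305
g1 = m₃ / m₂^(3/2) = 1.83300 / 2.22305 ≈ 0.8245

0.8245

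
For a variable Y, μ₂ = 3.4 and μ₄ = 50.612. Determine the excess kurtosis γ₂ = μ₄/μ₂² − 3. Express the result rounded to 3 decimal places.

μ₂² = 3.4² = 11.56000
μ₄/μ₂² = 50.612 / 11.56000 = 4.37820
γ₂ = 4.37820 − 3 ≈ 1.378

1.378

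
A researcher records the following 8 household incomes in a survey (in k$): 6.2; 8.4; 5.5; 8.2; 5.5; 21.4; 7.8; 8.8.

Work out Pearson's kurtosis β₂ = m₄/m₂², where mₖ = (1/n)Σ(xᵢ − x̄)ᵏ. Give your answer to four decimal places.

x̄ = 8.9750
Σ(xᵢ − x̄)² = 188.5750 ⇒ m₂ = 23.57187
Σ(xᵢ − x̄)⁴ = 24186.6956 ⇒ m₄ = 3023.33695
m₂² = 555.63329
β₂ = m₄/m₂² = 3023.33695 / 555.63329 ≈ 5.4412

5.4412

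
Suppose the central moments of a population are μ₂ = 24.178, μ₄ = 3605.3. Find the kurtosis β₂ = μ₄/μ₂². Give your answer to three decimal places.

μ₂² = 24.178² = 584.57568
μ₄/μ₂² = 3605.3 / 584.57568 = 6.16738
β₂ ≈ 6.167

6.167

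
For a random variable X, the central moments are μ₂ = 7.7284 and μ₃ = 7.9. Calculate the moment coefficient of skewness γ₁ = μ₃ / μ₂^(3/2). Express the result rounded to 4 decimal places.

σ = √μ₂ = √7.7284 = 2.78000
σ³ = μ₂^(3/2) = 21.48495
γ₁ = μ₃/σ³ = 7.9 / 21.48495 ≈ 0.3677

0.3677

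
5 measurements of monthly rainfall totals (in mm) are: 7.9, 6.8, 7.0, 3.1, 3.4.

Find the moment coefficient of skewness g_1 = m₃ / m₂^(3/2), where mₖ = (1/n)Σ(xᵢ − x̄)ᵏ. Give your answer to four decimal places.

x̄ = (7.9 + 6.8 + 7.0 + 3.1 + 3.4) / 5 = 5.6400
deviations (xᵢ − x̄): 2.2600, 1.1600, 1.3600, -2.5400, -2.2400
Σ(xᵢ − x̄)² = 19.7720 ⇒ m₂ = 19.7720/5 = 3.95440
Σ(xᵢ − x̄)³ = -12.0070 ⇒ m₃ = -12.0070/5 = -2.40139
m₂^(3/2) = 3.95440^(1.5) = 7.86359
g_1 = m₃ / m₂^(3/2) = -2.40139 / 7.86359 ≈ -0.3054

-0.3054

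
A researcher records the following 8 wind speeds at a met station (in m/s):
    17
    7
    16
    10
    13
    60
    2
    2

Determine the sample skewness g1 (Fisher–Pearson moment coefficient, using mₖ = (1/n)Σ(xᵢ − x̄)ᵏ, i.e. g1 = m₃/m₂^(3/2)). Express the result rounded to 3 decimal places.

x̄ = (17 + 7 + 16 + 10 + 13 + 60 + 2 + 2) / 8 = 15.8750
deviations (xᵢ − x̄): 1.1250, -8.8750, 0.1250, -5.8750, -2.8750, 44.1250, -13.8750, -13.8750
Σ(xᵢ − x̄)² = 2454.8750 ⇒ m₂ = 2454.8750/8 = 306.85938
Σ(xᵢ − x̄)³ = 79645.5938 ⇒ m₃ = 79645.5938/8 = 9955.69922
m₂^(3/2) = 306.85938^(1.5) = 5375.37905
g1 = m₃ / m₂^(3/2) = 9955.69922 / 5375.37905 ≈ 1.852

1.852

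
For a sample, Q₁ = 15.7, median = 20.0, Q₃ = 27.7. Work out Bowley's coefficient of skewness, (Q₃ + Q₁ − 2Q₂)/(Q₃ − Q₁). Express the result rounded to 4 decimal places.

0.2833

numerator: Q₃ + Q₁ − 2Q₂ = 27.7 + 15.7 − 2×20.0 = 3.4000
denominator: Q₃ − Q₁ = 27.7 − 15.7 = 12.0000
Bowley skewness = 3.4000 / 12.0000 ≈ 0.2833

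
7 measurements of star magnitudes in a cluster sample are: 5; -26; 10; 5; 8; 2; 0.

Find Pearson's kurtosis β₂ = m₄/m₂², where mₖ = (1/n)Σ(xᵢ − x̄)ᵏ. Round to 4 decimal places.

4.4916

x̄ = 0.5714
Σ(xᵢ − x̄)² = 891.7143 ⇒ m₂ = 127.38776
Σ(xᵢ − x̄)⁴ = 510215.2711 ⇒ m₄ = 72887.89588
m₂² = 16227.64015
β₂ = m₄/m₂² = 72887.89588 / 16227.64015 ≈ 4.4916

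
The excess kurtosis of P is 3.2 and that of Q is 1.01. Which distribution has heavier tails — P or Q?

Higher excess kurtosis ⇒ heavier tails relative to the normal distribution.
3.2 vs 1.01: the larger is 3.2, so P has heavier tails.

P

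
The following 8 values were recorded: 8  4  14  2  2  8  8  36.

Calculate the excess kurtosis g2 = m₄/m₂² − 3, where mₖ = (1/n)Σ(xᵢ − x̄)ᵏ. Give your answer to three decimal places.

1.791

x̄ = 10.2500
Σ(xᵢ − x̄)² = 867.5000 ⇒ m₂ = 108.43750
Σ(xᵢ − x̄)⁴ = 450717.4063 ⇒ m₄ = 56339.67578
m₂² = 11758.69141
g2 = m₄/m₂² − 3 = 4.79132 − 3 ≈ 1.791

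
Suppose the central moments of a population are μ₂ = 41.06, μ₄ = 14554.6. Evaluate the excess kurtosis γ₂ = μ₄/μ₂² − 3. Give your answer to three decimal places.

5.633

μ₂² = 41.06² = 1685.92360
μ₄/μ₂² = 14554.6 / 1685.92360 = 8.63301
γ₂ = 8.63301 − 3 ≈ 5.633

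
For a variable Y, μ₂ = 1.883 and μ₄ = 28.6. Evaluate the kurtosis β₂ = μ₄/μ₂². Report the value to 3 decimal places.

8.066

μ₂² = 1.883² = 3.54569
μ₄/μ₂² = 28.6 / 3.54569 = 8.06613
β₂ ≈ 8.066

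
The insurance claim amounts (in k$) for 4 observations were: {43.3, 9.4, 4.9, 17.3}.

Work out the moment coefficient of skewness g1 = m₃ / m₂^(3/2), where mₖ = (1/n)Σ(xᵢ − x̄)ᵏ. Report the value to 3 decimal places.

0.866

x̄ = (43.3 + 9.4 + 4.9 + 17.3) / 4 = 18.7250
deviations (xᵢ − x̄): 24.5750, -9.3250, -13.8250, -1.4250
Σ(xᵢ − x̄)² = 884.0475 ⇒ m₂ = 884.0475/4 = 221.01187
Σ(xᵢ − x̄)³ = 11385.4594 ⇒ m₃ = 11385.4594/4 = 2846.36484
m₂^(3/2) = 221.01187^(1.5) = 3285.66600
g1 = m₃ / m₂^(3/2) = 2846.36484 / 3285.66600 ≈ 0.866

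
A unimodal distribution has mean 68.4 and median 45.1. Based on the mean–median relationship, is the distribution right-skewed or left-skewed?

right-skewed

mean − median = 68.4 − 45.1 = 23.3
mean > median ⇒ the longer tail is on the right ⇒ right-skewed (positively skewed).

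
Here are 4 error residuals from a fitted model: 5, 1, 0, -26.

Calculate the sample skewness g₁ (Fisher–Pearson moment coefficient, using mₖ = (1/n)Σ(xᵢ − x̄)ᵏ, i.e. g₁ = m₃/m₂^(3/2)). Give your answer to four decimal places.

-1.0724

x̄ = (5 + 1 + 0 - 26) / 4 = -5.0000
deviations (xᵢ − x̄): 10.0000, 6.0000, 5.0000, -21.0000
Σ(xᵢ − x̄)² = 602.0000 ⇒ m₂ = 602.0000/4 = 150.50000
Σ(xᵢ − x̄)³ = -7920.0000 ⇒ m₃ = -7920.0000/4 = -1980.00000
m₂^(3/2) = 150.50000^(1.5) = 1846.31054
g₁ = m₃ / m₂^(3/2) = -1980.00000 / 1846.31054 ≈ -1.0724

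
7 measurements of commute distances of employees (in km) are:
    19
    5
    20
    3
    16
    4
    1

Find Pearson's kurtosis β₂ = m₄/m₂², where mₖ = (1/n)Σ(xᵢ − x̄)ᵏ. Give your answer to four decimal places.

1.2460

x̄ = 9.7143
Σ(xᵢ − x̄)² = 407.4286 ⇒ m₂ = 58.20408
Σ(xᵢ − x̄)⁴ = 29547.6968 ⇒ m₄ = 4221.09954
m₂² = 3387.71512
β₂ = m₄/m₂² = 4221.09954 / 3387.71512 ≈ 1.2460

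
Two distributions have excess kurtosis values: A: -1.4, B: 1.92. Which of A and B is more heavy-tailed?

Higher excess kurtosis ⇒ heavier tails relative to the normal distribution.
-1.4 vs 1.92: the larger is 1.92, so B has heavier tails. (B is leptokurtic — heavier-than-normal tails; the other is platykurtic.)

B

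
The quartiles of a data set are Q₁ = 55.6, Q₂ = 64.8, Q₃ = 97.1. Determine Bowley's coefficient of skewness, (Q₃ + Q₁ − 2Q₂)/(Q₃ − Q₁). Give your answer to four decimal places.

numerator: Q₃ + Q₁ − 2Q₂ = 97.1 + 55.6 − 2×64.8 = 23.1000
denominator: Q₃ − Q₁ = 97.1 − 55.6 = 41.5000
Bowley skewness = 23.1000 / 41.5000 ≈ 0.5566

0.5566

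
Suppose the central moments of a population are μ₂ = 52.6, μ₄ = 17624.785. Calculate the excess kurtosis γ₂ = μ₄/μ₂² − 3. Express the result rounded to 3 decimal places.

μ₂² = 52.6² = 2766.76000
μ₄/μ₂² = 17624.785 / 2766.76000 = 6.37019
γ₂ = 6.37019 − 3 ≈ 3.370

3.370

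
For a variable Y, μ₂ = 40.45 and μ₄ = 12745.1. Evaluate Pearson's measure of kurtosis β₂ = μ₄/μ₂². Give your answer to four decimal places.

7.7894

μ₂² = 40.45² = 1636.20250
μ₄/μ₂² = 12745.1 / 1636.20250 = 7.78944
β₂ ≈ 7.7894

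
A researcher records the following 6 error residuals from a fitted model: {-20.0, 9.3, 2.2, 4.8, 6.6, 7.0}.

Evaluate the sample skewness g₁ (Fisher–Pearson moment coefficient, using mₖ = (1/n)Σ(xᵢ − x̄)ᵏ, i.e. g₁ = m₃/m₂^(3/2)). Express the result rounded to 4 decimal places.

x̄ = (-20.0 + 9.3 + 2.2 + 4.8 + 6.6 + 7.0) / 6 = 1.6500
deviations (xᵢ − x̄): -21.6500, 7.6500, 0.5500, 3.1500, 4.9500, 5.3500
Σ(xᵢ − x̄)² = 590.5950 ⇒ m₂ = 590.5950/6 = 98.43250
Σ(xᵢ − x̄)³ = -9394.3050 ⇒ m₃ = -9394.3050/6 = -1565.71750
m₂^(3/2) = 98.43250^(1.5) = 976.57988
g₁ = m₃ / m₂^(3/2) = -1565.71750 / 976.57988 ≈ -1.6033

-1.6033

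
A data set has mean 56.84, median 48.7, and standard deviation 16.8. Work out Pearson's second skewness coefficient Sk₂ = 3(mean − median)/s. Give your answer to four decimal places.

1.4536

Sk₂ = 3(56.84 − 48.7) / 16.8 = 3 × 8.1400 / 16.8
    = 24.4200 / 16.8 ≈ 1.4536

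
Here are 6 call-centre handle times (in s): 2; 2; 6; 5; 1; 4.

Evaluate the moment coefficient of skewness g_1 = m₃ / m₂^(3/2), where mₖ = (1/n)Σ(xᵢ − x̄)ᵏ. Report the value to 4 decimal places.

0.1857

x̄ = (2 + 2 + 6 + 5 + 1 + 4) / 6 = 3.3333
deviations (xᵢ − x̄): -1.3333, -1.3333, 2.6667, 1.6667, -2.3333, 0.6667
Σ(xᵢ − x̄)² = 19.3333 ⇒ m₂ = 19.3333/6 = 3.22222
Σ(xᵢ − x̄)³ = 6.4444 ⇒ m₃ = 6.4444/6 = 1.07407
m₂^(3/2) = 3.22222^(1.5) = 5.78407
g_1 = m₃ / m₂^(3/2) = 1.07407 / 5.78407 ≈ 0.1857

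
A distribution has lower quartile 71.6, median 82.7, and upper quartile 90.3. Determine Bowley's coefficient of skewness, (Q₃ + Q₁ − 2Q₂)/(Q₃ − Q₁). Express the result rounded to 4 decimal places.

numerator: Q₃ + Q₁ − 2Q₂ = 90.3 + 71.6 − 2×82.7 = -3.5000
denominator: Q₃ − Q₁ = 90.3 − 71.6 = 18.7000
Bowley skewness = -3.5000 / 18.7000 ≈ -0.1872

-0.1872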